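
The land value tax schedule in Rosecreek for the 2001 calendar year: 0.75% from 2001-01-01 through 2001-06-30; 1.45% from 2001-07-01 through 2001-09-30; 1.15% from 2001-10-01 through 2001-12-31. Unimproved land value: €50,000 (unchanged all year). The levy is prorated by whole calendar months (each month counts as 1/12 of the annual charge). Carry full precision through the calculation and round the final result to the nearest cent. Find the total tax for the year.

2001-01-01 to 2001-06-30: 6 months at 0.75% → €50,000 × 0.75% × 6/12 = €187.5000
2001-07-01 to 2001-09-30: 3 months at 1.45% → €50,000 × 1.45% × 3/12 = €181.2500
2001-10-01 to 2001-12-31: 3 months at 1.15% → €50,000 × 1.15% × 3/12 = €143.7500
Total = €512.5000

€512.50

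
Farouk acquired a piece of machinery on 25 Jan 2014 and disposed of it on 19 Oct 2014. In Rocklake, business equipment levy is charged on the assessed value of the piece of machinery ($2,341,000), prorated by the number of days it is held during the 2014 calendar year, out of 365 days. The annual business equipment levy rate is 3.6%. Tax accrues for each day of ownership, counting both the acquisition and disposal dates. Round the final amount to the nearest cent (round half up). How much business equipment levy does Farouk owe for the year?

$61,879.36

Days held (25 Jan – 19 Oct 2014): 268 out of 365
Tax = $2,341,000 × 3.6% × 268/365 = $61,879.3644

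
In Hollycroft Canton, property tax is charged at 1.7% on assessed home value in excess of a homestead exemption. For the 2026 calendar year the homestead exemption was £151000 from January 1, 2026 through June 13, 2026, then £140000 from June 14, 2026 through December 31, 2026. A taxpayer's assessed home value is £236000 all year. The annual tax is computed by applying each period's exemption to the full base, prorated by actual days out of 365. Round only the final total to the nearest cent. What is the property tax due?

January 1 – June 13, 2026: 164 days, exemption £151000 → (£236000 − £151000) × 1.7% × 164/365 = £649.2603
June 14 – December 31, 2026: 201 days, exemption £140000 → (£236000 − £140000) × 1.7% × 201/365 = £898.7178
Total = £1547.9781

£1547.98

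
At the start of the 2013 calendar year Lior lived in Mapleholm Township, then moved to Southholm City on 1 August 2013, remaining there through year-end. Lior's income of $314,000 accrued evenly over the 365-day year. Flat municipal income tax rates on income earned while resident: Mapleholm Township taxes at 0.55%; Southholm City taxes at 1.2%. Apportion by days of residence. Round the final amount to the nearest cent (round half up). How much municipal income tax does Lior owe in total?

$2,582.54

Mapleholm Township, 1 January – 31 July 2013: 212 days → $314,000 × 0.55% × 212/365 = $1,003.0795
Southholm City, 1 August – 31 December 2013: 153 days → $314,000 × 1.2% × 153/365 = $1,579.4630
Total = $2,582.5425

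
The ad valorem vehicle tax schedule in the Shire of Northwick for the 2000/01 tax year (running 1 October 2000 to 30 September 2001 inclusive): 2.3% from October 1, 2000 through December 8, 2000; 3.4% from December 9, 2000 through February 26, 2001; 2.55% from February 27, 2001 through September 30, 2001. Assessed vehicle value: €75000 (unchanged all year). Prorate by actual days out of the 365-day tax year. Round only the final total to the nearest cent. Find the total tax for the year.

€2016.78

October 1 – December 8, 2000: 69 days at 2.3% → €75000 × 2.3% × 69/365 = €326.0959
December 9, 2000 – February 26, 2001: 80 days at 3.4% → €75000 × 3.4% × 80/365 = €558.9041
February 27 – September 30, 2001: 216 days at 2.55% → €75000 × 2.55% × 216/365 = €1131.7808
Total = €2016.7808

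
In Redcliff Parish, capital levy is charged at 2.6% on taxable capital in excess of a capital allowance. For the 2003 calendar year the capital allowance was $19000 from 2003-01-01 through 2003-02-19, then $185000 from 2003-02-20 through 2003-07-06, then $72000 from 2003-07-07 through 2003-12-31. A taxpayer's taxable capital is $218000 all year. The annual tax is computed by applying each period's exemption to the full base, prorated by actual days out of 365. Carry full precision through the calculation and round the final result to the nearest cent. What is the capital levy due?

$2882.01

2003-01-01 to 2003-02-19: 50 days, exemption $19000 → ($218000 − $19000) × 2.6% × 50/365 = $708.7671
2003-02-20 to 2003-07-06: 137 days, exemption $185000 → ($218000 − $185000) × 2.6% × 137/365 = $322.0438
2003-07-07 to 2003-12-31: 178 days, exemption $72000 → ($218000 − $72000) × 2.6% × 178/365 = $1851.2000
Total = $2882.0110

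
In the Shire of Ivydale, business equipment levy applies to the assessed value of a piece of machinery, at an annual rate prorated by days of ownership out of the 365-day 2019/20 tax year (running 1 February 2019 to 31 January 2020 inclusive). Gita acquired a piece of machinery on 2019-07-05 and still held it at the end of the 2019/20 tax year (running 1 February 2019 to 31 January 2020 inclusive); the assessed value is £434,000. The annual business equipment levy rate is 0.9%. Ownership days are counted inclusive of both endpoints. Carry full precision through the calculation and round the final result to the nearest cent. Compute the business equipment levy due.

Days held (2019-07-05 to 2020-01-31): 211 out of 365
Tax = £434,000 × 0.9% × 211/365 = £2,257.9890

£2,257.99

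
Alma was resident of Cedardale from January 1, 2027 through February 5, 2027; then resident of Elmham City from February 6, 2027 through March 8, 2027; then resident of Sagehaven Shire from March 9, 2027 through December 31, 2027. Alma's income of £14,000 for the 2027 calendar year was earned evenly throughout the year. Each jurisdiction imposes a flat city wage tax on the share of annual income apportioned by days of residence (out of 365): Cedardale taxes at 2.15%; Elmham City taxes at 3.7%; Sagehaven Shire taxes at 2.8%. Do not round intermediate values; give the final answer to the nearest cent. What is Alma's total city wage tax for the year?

£393.73

Cedardale, January 1 – February 5, 2027: 36 days → £14,000 × 2.15% × 36/365 = £29.6877
Elmham City, February 6 – March 8, 2027: 31 days → £14,000 × 3.7% × 31/365 = £43.9945
Sagehaven Shire, March 9 – December 31, 2027: 298 days → £14,000 × 2.8% × 298/365 = £320.0438
Total = £393.7260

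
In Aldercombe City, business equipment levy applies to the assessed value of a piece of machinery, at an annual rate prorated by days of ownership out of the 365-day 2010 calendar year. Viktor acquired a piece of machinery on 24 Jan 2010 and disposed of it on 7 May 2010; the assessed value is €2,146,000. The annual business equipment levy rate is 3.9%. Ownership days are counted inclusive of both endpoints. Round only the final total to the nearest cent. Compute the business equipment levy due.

€23,847.06

Days held (24 Jan – 7 May 2010): 104 out of 365
Tax = €2,146,000 × 3.9% × 104/365 = €23,847.0575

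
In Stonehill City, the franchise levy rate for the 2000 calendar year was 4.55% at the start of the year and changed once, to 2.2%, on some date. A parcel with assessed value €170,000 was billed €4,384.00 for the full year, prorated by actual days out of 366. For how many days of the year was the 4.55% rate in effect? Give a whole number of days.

59 days

Let d = days at the first rate; then 366 − d days at the second rate.
€170,000 × [4.55%·d + 2.2%·(366−d)] / 366 = €4,384.00
Solving gives d = 59, so the new rate took effect on February 29, 2000.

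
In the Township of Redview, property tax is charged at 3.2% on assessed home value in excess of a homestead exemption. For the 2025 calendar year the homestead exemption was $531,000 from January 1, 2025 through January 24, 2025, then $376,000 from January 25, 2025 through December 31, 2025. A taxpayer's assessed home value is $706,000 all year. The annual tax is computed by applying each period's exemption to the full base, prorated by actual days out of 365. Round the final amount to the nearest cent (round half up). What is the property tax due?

January 1 – January 24, 2025: 24 days, exemption $531,000 → ($706,000 − $531,000) × 3.2% × 24/365 = $368.2192
January 25 – December 31, 2025: 341 days, exemption $376,000 → ($706,000 − $376,000) × 3.2% × 341/365 = $9,865.6438
Total = $10,233.8630

$10,233.86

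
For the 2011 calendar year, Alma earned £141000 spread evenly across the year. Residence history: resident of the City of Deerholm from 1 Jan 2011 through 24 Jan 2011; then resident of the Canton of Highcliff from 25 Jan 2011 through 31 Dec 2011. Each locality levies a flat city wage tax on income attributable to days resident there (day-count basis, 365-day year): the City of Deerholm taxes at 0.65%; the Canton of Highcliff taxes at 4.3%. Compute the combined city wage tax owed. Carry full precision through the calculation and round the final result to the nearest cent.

The City of Deerholm, 1 Jan – 24 Jan 2011: 24 days → £141000 × 0.65% × 24/365 = £60.2630
The Canton of Highcliff, 25 Jan – 31 Dec 2011: 341 days → £141000 × 4.3% × 341/365 = £5664.3370
Total = £5724.6000

£5724.60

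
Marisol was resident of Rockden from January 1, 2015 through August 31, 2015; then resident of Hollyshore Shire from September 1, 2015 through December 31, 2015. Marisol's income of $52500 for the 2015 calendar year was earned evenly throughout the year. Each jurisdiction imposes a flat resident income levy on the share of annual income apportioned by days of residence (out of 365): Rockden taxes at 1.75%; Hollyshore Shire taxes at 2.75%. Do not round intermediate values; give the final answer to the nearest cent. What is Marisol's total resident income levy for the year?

Rockden, January 1 – August 31, 2015: 243 days → $52500 × 1.75% × 243/365 = $611.6610
Hollyshore Shire, September 1 – December 31, 2015: 122 days → $52500 × 2.75% × 122/365 = $482.5685
Total = $1094.2295

$1094.23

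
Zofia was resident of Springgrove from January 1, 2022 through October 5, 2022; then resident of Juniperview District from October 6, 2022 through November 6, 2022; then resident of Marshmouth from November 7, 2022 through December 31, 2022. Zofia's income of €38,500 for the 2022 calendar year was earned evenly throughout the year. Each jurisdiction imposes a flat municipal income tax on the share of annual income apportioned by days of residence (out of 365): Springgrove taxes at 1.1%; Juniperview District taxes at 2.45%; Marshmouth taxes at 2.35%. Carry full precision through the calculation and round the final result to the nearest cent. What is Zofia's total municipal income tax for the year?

Springgrove, January 1 – October 5, 2022: 278 days → €38,500 × 1.1% × 278/365 = €322.5562
Juniperview District, October 6 – November 6, 2022: 32 days → €38,500 × 2.45% × 32/365 = €82.6959
Marshmouth, November 7 – December 31, 2022: 55 days → €38,500 × 2.35% × 55/365 = €136.3322
Total = €541.5842

€541.58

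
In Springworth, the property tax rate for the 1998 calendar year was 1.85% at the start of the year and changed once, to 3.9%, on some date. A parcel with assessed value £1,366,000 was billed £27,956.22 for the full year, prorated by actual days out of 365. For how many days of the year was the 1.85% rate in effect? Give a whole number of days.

Let d = days at the first rate; then 365 − d days at the second rate.
£1,366,000 × [1.85%·d + 3.9%·(365−d)] / 365 = £27,956.22
Solving gives d = 330, so the new rate took effect on November 27, 1998.

330 days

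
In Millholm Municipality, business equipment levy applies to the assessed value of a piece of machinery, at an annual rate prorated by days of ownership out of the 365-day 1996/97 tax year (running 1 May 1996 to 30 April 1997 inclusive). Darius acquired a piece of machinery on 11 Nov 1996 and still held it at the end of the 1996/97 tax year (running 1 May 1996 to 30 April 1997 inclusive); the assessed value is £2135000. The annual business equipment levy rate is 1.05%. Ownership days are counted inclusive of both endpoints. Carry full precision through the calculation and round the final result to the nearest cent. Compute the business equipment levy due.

£10502.45

Days held (11 Nov 1996 – 30 Apr 1997): 171 out of 365
Tax = £2135000 × 1.05% × 171/365 = £10502.4452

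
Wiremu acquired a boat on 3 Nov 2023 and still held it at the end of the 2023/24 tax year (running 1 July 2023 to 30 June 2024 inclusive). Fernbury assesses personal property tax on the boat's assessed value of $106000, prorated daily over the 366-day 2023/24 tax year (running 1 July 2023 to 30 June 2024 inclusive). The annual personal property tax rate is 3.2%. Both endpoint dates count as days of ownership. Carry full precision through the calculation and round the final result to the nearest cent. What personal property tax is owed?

$2233.53

Days held (3 Nov 2023 – 30 Jun 2024): 241 out of 366
Tax = $106000 × 3.2% × 241/366 = $2233.5301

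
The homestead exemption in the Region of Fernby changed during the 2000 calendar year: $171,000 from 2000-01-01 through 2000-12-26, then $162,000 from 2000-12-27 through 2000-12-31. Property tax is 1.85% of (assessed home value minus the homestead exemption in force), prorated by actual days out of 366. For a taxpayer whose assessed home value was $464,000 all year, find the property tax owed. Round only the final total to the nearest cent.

$5,422.77

2000-01-01 to 2000-12-26: 361 days, exemption $171,000 → ($464,000 − $171,000) × 1.85% × 361/366 = $5,346.4495
2000-12-27 to 2000-12-31: 5 days, exemption $162,000 → ($464,000 − $162,000) × 1.85% × 5/366 = $76.3251
Total = $5,422.7746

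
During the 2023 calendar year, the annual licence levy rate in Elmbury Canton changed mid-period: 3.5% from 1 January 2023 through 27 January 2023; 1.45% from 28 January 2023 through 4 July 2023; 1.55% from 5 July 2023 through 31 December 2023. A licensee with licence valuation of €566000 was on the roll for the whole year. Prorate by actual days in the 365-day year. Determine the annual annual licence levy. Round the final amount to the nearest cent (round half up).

1 January – 27 January 2023: 27 days at 3.5% → €566000 × 3.5% × 27/365 = €1465.3973
28 January – 4 July 2023: 158 days at 1.45% → €566000 × 1.45% × 158/365 = €3552.6192
5 July – 31 December 2023: 180 days at 1.55% → €566000 × 1.55% × 180/365 = €4326.4110
Total = €9344.4274

€9344.43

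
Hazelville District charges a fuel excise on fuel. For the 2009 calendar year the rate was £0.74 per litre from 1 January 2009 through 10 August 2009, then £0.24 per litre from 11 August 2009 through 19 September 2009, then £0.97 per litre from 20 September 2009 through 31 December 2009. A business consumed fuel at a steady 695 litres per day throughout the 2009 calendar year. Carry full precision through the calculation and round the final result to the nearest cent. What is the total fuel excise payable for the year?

1 January – 10 August 2009: 222 days × 695 litres/day = 154,290 litres at £0.74/litre → £114,174.60
11 August – 19 September 2009: 40 days × 695 litres/day = 27,800 litres at £0.24/litre → £6,672.00
20 September – 31 December 2009: 103 days × 695 litres/day = 71,585 litres at £0.97/litre → £69,437.45

£190,284.05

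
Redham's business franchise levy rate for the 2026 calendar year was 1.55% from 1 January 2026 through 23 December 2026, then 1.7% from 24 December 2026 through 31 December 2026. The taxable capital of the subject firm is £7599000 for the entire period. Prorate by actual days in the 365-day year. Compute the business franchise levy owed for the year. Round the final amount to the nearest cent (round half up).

1 January – 23 December 2026: 357 days at 1.55% → £7599000 × 1.55% × 357/365 = £115202.9219
24 December – 31 December 2026: 8 days at 1.7% → £7599000 × 1.7% × 8/365 = £2831.4082
Total = £118034.3301

£118034.33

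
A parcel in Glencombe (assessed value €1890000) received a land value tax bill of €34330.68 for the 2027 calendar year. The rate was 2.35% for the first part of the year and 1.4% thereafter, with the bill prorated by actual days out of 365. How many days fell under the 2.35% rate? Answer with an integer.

Let d = days at the first rate; then 365 − d days at the second rate.
€1890000 × [2.35%·d + 1.4%·(365−d)] / 365 = €34330.68
Solving gives d = 160, so the new rate took effect on 10 June 2027.

160 days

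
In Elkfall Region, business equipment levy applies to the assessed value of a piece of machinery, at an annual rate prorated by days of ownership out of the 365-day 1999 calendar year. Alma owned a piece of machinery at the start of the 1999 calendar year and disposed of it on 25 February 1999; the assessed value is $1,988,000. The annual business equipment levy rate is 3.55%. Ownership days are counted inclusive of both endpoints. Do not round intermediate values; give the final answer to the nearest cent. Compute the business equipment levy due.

$10,827.79

Days held (1 January – 25 February 1999): 56 out of 365
Tax = $1,988,000 × 3.55% × 56/365 = $10,827.7918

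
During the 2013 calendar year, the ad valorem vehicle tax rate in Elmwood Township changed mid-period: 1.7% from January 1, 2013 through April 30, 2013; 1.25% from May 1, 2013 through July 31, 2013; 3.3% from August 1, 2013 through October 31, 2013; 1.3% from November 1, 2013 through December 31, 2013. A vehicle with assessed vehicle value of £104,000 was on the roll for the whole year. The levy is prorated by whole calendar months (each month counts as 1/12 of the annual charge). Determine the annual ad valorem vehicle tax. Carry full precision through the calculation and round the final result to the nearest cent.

January 1 – April 30, 2013: 4 months at 1.7% → £104,000 × 1.7% × 4/12 = £589.3333
May 1 – July 31, 2013: 3 months at 1.25% → £104,000 × 1.25% × 3/12 = £325.0000
August 1 – October 31, 2013: 3 months at 3.3% → £104,000 × 3.3% × 3/12 = £858.0000
November 1 – December 31, 2013: 2 months at 1.3% → £104,000 × 1.3% × 2/12 = £225.3333
Total = £1,997.6667

£1,997.67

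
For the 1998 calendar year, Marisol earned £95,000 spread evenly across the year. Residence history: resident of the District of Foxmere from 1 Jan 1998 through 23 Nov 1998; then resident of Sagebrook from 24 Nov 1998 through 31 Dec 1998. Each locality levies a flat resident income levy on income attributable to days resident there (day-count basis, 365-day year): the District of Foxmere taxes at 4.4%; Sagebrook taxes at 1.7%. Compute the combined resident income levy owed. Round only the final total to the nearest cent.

The District of Foxmere, 1 Jan – 23 Nov 1998: 327 days → £95,000 × 4.4% × 327/365 = £3,744.8219
Sagebrook, 24 Nov – 31 Dec 1998: 38 days → £95,000 × 1.7% × 38/365 = £168.1370
Total = £3,912.9589

£3,912.96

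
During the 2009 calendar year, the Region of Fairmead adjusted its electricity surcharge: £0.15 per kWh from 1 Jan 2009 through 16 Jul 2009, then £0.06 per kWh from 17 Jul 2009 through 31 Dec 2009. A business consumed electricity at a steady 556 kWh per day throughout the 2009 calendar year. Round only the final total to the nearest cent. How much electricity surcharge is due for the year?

£22,034.28

1 Jan – 16 Jul 2009: 197 days × 556 kWh/day = 109,532 kWh at £0.15/kWh → £16,429.80
17 Jul – 31 Dec 2009: 168 days × 556 kWh/day = 93,408 kWh at £0.06/kWh → £5,604.48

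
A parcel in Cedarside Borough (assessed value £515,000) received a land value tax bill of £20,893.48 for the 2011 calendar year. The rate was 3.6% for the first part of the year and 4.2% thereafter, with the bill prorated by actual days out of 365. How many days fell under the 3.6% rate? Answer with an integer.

87 days

Let d = days at the first rate; then 365 − d days at the second rate.
£515,000 × [3.6%·d + 4.2%·(365−d)] / 365 = £20,893.48
Solving gives d = 87, so the new rate took effect on 29 Mar 2011.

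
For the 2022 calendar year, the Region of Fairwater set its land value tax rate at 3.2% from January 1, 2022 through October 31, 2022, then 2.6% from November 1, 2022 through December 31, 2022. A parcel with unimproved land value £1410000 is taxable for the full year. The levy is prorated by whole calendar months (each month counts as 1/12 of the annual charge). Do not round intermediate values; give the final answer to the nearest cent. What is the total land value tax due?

£43710.00

January 1 – October 31, 2022: 10 months at 3.2% → £1410000 × 3.2% × 10/12 = £37600.0000
November 1 – December 31, 2022: 2 months at 2.6% → £1410000 × 2.6% × 2/12 = £6110.0000
Total = £43710.0000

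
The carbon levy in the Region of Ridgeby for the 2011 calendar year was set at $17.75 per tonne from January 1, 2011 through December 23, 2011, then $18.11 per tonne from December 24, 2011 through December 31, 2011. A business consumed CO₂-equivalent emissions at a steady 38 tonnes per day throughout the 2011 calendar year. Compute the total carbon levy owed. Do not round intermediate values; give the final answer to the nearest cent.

$246,301.94

January 1 – December 23, 2011: 357 days × 38 tonnes/day = 13,566 tonnes at $17.75/tonne → $240,796.50
December 24 – December 31, 2011: 8 days × 38 tonnes/day = 304 tonnes at $18.11/tonne → $5,505.44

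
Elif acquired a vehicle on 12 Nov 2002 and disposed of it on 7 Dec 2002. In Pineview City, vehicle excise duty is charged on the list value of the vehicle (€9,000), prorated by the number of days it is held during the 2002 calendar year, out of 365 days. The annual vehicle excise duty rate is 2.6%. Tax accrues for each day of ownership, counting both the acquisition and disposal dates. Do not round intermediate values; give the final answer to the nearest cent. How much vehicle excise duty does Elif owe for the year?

Days held (12 Nov – 7 Dec 2002): 26 out of 365
Tax = €9,000 × 2.6% × 26/365 = €16.6685

€16.67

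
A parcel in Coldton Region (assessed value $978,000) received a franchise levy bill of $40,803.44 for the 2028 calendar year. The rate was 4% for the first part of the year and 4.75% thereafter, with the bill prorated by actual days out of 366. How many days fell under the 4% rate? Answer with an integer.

282 days

Let d = days at the first rate; then 366 − d days at the second rate.
$978,000 × [4%·d + 4.75%·(366−d)] / 366 = $40,803.44
Solving gives d = 282, so the new rate took effect on 9 Oct 2028.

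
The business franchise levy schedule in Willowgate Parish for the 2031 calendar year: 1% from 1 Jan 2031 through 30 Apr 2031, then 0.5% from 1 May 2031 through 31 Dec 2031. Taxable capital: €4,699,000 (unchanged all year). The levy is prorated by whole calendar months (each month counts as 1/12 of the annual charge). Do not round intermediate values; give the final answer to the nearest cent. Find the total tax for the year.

1 Jan – 30 Apr 2031: 4 months at 1% → €4,699,000 × 1% × 4/12 = €15,663.3333
1 May – 31 Dec 2031: 8 months at 0.5% → €4,699,000 × 0.5% × 8/12 = €15,663.3333
Total = €31,326.6667

€31,326.67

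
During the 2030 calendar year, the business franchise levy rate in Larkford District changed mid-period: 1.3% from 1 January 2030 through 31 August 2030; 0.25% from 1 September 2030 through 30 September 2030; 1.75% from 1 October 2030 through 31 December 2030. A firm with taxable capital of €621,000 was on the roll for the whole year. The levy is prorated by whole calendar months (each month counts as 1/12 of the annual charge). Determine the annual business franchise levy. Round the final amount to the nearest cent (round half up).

1 January – 31 August 2030: 8 months at 1.3% → €621,000 × 1.3% × 8/12 = €5,382.0000
1 September – 30 September 2030: 1 month at 0.25% → €621,000 × 0.25% × 1/12 = €129.3750
1 October – 31 December 2030: 3 months at 1.75% → €621,000 × 1.75% × 3/12 = €2,716.8750
Total = €8,228.2500

€8,228.25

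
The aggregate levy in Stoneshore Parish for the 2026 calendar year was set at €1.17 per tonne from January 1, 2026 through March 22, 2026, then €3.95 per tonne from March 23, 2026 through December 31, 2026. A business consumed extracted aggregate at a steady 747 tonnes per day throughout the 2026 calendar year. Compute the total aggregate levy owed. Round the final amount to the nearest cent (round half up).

€908,777.79

January 1 – March 22, 2026: 81 days × 747 tonnes/day = 60,507 tonnes at €1.17/tonne → €70,793.19
March 23 – December 31, 2026: 284 days × 747 tonnes/day = 212,148 tonnes at €3.95/tonne → €837,984.60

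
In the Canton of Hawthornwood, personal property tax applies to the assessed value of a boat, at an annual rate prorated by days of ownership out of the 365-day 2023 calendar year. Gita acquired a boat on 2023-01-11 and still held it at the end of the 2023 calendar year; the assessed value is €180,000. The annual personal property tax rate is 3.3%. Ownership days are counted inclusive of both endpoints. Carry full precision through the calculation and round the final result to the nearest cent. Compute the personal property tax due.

Days held (2023-01-11 to 2023-12-31): 355 out of 365
Tax = €180,000 × 3.3% × 355/365 = €5,777.2603

€5,777.26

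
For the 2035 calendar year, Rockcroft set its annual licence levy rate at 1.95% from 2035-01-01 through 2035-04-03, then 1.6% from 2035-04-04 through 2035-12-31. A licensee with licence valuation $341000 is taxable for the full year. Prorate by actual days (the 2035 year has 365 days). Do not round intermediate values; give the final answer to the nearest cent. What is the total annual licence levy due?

$5760.10

2035-01-01 to 2035-04-03: 93 days at 1.95% → $341000 × 1.95% × 93/365 = $1694.2562
2035-04-04 to 2035-12-31: 272 days at 1.6% → $341000 × 1.6% × 272/365 = $4065.8411
Total = $5760.0973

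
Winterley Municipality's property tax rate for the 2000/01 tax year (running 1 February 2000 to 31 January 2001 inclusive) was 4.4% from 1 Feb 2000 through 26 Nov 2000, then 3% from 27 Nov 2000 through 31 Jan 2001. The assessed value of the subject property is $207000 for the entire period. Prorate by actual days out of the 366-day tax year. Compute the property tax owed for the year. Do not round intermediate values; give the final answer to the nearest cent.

$8585.41

1 Feb – 26 Nov 2000: 300 days at 4.4% → $207000 × 4.4% × 300/366 = $7465.5738
27 Nov 2000 – 31 Jan 2001: 66 days at 3% → $207000 × 3% × 66/366 = $1119.8361
Total = $8585.4098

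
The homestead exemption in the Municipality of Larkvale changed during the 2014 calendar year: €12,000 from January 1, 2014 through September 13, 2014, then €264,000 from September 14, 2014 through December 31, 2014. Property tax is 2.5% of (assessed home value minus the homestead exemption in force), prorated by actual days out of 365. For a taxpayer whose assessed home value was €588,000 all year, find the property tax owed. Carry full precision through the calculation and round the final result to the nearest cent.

January 1 – September 13, 2014: 256 days, exemption €12,000 → (€588,000 − €12,000) × 2.5% × 256/365 = €10,099.7260
September 14 – December 31, 2014: 109 days, exemption €264,000 → (€588,000 − €264,000) × 2.5% × 109/365 = €2,418.9041
Total = €12,518.6301

€12,518.63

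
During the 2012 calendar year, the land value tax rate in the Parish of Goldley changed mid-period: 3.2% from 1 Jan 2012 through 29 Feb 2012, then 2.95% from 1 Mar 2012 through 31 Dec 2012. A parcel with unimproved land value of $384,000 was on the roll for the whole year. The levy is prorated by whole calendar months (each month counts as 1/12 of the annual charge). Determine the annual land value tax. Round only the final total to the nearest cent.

1 Jan – 29 Feb 2012: 2 months at 3.2% → $384,000 × 3.2% × 2/12 = $2,048.0000
1 Mar – 31 Dec 2012: 10 months at 2.95% → $384,000 × 2.95% × 10/12 = $9,440.0000
Total = $11,488.0000

$11,488.00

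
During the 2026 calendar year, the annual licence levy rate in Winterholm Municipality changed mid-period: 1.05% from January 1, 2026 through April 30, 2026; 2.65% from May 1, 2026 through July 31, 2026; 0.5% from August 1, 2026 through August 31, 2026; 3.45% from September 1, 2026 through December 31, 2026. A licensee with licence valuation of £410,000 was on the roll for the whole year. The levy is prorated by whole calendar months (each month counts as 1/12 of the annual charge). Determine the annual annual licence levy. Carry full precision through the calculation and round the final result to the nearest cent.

£9,037.08

January 1 – April 30, 2026: 4 months at 1.05% → £410,000 × 1.05% × 4/12 = £1,435.0000
May 1 – July 31, 2026: 3 months at 2.65% → £410,000 × 2.65% × 3/12 = £2,716.2500
August 1 – August 31, 2026: 1 month at 0.5% → £410,000 × 0.5% × 1/12 = £170.8333
September 1 – December 31, 2026: 4 months at 3.45% → £410,000 × 3.45% × 4/12 = £4,715.0000
Total = £9,037.0833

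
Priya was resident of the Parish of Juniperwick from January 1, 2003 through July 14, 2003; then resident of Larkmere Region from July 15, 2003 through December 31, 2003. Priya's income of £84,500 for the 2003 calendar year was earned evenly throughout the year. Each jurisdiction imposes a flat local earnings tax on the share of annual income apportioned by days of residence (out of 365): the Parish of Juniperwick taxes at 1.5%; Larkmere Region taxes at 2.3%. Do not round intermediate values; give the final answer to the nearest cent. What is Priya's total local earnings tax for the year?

The Parish of Juniperwick, January 1 – July 14, 2003: 195 days → £84,500 × 1.5% × 195/365 = £677.1575
Larkmere Region, July 15 – December 31, 2003: 170 days → £84,500 × 2.3% × 170/365 = £905.1918
Total = £1,582.3493

£1,582.35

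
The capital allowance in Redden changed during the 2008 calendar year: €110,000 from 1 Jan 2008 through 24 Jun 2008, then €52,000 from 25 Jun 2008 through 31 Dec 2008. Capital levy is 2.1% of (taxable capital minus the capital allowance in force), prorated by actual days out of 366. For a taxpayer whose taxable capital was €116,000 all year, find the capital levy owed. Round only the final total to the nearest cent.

€758.30

1 Jan – 24 Jun 2008: 176 days, exemption €110,000 → (€116,000 − €110,000) × 2.1% × 176/366 = €60.5902
25 Jun – 31 Dec 2008: 190 days, exemption €52,000 → (€116,000 − €52,000) × 2.1% × 190/366 = €697.7049
Total = €758.2951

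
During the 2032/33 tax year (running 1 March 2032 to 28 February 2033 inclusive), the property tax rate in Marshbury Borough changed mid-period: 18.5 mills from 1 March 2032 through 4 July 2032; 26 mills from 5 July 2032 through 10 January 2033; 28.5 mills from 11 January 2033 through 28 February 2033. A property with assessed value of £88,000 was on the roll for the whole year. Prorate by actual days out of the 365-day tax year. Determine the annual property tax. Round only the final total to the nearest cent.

£2,089.70

1 March – 4 July 2032: 126 days at 18.5 mills → £88,000 × 1.85% × 126/365 = £561.9945
5 July 2032 – 10 January 2033: 190 days at 26 mills → £88,000 × 2.6% × 190/365 = £1,191.0137
11 January – 28 February 2033: 49 days at 28.5 mills → £88,000 × 2.85% × 49/365 = £336.6904
Total = £2,089.6986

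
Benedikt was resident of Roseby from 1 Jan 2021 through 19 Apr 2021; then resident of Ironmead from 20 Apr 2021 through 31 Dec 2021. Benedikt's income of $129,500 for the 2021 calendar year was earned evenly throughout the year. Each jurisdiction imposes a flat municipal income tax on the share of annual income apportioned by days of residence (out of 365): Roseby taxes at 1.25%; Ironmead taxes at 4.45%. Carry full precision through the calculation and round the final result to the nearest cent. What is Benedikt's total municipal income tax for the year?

$4,525.23

Roseby, 1 Jan – 19 Apr 2021: 109 days → $129,500 × 1.25% × 109/365 = $483.4075
Ironmead, 20 Apr – 31 Dec 2021: 256 days → $129,500 × 4.45% × 256/365 = $4,041.8192
Total = $4,525.2267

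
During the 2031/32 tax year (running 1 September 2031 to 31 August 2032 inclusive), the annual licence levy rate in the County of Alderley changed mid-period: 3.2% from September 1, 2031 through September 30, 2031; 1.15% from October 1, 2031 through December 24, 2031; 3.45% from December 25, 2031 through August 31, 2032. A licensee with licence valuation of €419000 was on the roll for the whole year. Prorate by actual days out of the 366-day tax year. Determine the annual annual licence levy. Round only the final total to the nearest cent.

€12131.54

September 1 – September 30, 2031: 30 days at 3.2% → €419000 × 3.2% × 30/366 = €1099.0164
October 1 – December 24, 2031: 85 days at 1.15% → €419000 × 1.15% × 85/366 = €1119.0505
December 25, 2031 – August 31, 2032: 251 days at 3.45% → €419000 × 3.45% × 251/366 = €9913.4713
Total = €12131.5383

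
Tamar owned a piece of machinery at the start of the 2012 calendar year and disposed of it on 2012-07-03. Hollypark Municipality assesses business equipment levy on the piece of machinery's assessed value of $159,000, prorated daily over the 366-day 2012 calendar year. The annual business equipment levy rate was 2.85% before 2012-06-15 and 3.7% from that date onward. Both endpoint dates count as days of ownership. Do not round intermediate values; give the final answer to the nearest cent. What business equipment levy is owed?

2012-01-01 to 2012-06-14: 166 days at 2.85% → $159,000 × 2.85% × 166/366 = $2,055.2705
2012-06-15 to 2012-07-03: 19 days at 3.7% → $159,000 × 3.7% × 19/366 = $305.4016
Total = $2,360.6721

$2,360.67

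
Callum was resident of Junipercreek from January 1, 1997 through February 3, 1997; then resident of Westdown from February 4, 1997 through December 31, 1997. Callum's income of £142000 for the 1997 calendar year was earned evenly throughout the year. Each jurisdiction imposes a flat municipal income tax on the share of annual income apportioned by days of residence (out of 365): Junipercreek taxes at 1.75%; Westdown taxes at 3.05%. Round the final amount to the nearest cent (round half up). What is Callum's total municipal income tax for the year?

£4159.04

Junipercreek, January 1 – February 3, 1997: 34 days → £142000 × 1.75% × 34/365 = £231.4795
Westdown, February 4 – December 31, 1997: 331 days → £142000 × 3.05% × 331/365 = £3927.5644
Total = £4159.0438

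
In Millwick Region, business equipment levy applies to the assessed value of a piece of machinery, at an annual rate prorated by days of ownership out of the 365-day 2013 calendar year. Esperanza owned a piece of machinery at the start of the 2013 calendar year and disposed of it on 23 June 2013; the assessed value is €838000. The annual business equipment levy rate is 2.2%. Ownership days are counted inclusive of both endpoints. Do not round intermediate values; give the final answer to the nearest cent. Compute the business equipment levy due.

Days held (1 January – 23 June 2013): 174 out of 365
Tax = €838000 × 2.2% × 174/365 = €8788.6685

€8788.67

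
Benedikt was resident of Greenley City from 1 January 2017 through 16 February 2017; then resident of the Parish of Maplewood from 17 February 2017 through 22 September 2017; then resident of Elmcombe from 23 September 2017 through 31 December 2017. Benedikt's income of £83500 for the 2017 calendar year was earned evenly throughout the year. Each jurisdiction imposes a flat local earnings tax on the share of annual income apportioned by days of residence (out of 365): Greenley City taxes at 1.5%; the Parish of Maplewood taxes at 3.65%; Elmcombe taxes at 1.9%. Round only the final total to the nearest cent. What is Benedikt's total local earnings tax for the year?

£2416.24

Greenley City, 1 January – 16 February 2017: 47 days → £83500 × 1.5% × 47/365 = £161.2808
The Parish of Maplewood, 17 February – 22 September 2017: 218 days → £83500 × 3.65% × 218/365 = £1820.3000
Elmcombe, 23 September – 31 December 2017: 100 days → £83500 × 1.9% × 100/365 = £434.6575
Total = £2416.2384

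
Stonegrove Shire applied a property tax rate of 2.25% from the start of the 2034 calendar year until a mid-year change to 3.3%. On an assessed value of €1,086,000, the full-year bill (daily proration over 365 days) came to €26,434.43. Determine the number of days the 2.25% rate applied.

301 days

Let d = days at the first rate; then 365 − d days at the second rate.
€1,086,000 × [2.25%·d + 3.3%·(365−d)] / 365 = €26,434.43
Solving gives d = 301, so the new rate took effect on 29 October 2034.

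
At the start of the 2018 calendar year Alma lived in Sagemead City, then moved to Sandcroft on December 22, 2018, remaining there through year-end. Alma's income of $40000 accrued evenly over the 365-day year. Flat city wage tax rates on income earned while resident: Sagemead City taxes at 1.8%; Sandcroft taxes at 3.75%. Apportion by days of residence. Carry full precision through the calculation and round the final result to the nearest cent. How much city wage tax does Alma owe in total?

$741.37

Sagemead City, January 1 – December 21, 2018: 355 days → $40000 × 1.8% × 355/365 = $700.2740
Sandcroft, December 22 – December 31, 2018: 10 days → $40000 × 3.75% × 10/365 = $41.0959
Total = $741.3699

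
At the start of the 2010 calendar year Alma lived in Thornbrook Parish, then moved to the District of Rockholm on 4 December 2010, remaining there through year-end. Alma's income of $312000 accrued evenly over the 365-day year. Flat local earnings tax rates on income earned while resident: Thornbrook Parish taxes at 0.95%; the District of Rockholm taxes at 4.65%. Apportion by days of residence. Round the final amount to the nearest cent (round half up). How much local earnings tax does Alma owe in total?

$3849.57

Thornbrook Parish, 1 January – 3 December 2010: 337 days → $312000 × 0.95% × 337/365 = $2736.6247
The District of Rockholm, 4 December – 31 December 2010: 28 days → $312000 × 4.65% × 28/365 = $1112.9425
Total = $3849.5671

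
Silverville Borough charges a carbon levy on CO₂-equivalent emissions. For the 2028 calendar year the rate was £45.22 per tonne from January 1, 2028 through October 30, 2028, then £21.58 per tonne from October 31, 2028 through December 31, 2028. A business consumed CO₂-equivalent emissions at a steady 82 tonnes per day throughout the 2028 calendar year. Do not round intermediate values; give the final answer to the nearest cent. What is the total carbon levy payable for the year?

£1,236,956.88

January 1 – October 30, 2028: 304 days × 82 tonnes/day = 24,928 tonnes at £45.22/tonne → £1,127,244.16
October 31 – December 31, 2028: 62 days × 82 tonnes/day = 5,084 tonnes at £21.58/tonne → £109,712.72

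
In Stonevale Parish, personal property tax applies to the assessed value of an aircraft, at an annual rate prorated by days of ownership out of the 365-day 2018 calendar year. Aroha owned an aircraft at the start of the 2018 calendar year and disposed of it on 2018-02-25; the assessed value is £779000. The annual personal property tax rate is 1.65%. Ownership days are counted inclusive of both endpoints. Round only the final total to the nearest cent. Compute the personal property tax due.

£1972.04

Days held (2018-01-01 to 2018-02-25): 56 out of 365
Tax = £779000 × 1.65% × 56/365 = £1972.0438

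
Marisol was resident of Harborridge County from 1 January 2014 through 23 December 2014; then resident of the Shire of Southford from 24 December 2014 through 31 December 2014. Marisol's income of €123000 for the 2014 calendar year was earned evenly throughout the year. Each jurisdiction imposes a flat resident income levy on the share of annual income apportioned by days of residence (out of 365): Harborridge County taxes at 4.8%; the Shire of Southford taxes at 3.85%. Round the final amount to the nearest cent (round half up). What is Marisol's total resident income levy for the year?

Harborridge County, 1 January – 23 December 2014: 357 days → €123000 × 4.8% × 357/365 = €5774.5973
The Shire of Southford, 24 December – 31 December 2014: 8 days → €123000 × 3.85% × 8/365 = €103.7918
Total = €5878.3890

€5878.39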